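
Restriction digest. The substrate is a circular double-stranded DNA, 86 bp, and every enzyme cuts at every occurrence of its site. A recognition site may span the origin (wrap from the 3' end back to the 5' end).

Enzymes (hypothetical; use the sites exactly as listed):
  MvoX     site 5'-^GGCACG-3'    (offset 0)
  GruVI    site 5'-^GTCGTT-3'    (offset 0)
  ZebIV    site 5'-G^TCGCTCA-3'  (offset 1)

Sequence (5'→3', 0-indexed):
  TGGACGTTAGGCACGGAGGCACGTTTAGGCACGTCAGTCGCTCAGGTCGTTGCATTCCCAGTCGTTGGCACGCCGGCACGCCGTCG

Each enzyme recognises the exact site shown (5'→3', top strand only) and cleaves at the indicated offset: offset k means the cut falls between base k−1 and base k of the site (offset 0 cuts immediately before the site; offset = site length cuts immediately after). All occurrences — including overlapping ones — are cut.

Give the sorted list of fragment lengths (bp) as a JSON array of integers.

[6,8,8,8,10,10,15,21]

Site scan:
  MvoX GGCACG/0: at [9, 17, 27, 66, 74] ⇒ [9, 17, 27, 66, 74]
  GruVI GTCGTT/0: at [45, 60] ⇒ [45, 60]
  ZebIV GTCGCTCA/1: at [36] ⇒ [37]

All cut coordinates (distinct, sorted): [9, 17, 27, 37, 45, 60, 66, 74]

Fragment lengths:
  9→17: 8 bp
  17→27: 10 bp
  27→37: 10 bp
  37→45: 8 bp
  45→60: 15 bp
  60→66: 6 bp
  66→74: 8 bp
  74→9 (wrap): 86-74+9 = 21 bp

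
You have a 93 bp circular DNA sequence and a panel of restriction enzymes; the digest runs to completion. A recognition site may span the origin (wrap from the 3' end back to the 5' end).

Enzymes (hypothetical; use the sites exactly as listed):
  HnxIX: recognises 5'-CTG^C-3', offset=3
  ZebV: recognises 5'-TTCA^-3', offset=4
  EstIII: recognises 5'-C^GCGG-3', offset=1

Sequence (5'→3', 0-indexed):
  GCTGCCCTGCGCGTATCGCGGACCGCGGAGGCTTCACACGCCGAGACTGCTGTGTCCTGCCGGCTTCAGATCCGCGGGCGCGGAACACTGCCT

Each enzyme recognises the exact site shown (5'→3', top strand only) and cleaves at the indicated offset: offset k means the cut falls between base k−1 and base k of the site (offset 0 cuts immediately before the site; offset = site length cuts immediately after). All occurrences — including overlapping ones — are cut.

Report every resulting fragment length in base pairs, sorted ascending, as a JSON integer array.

Site scan:
  HnxIX (CTGC, off=3): starts [1, 6, 46, 56, 87, 91] → cuts [1, 4, 9, 49, 59, 90]
  ZebV (TTCA, off=4): starts [32, 64] → cuts [36, 68]
  EstIII (CGCGG, off=1): starts [16, 23, 72, 78] → cuts [17, 24, 73, 79]

Pooled cuts: [1, 4, 9, 17, 24, 36, 49, 59, 68, 73, 79, 90]

Fragments:
  1→4: 3 bp
  4→9: 5 bp
  9→17: 8 bp
  17→24: 7 bp
  24→36: 12 bp
  36→49: 13 bp
  49→59: 10 bp
  59→68: 9 bp
  68→73: 5 bp
  73→79: 6 bp
  79→90: 11 bp
  90→1 (wrap): 93-90+1 = 4 bp

[3,4,5,5,6,7,8,9,10,11,12,13]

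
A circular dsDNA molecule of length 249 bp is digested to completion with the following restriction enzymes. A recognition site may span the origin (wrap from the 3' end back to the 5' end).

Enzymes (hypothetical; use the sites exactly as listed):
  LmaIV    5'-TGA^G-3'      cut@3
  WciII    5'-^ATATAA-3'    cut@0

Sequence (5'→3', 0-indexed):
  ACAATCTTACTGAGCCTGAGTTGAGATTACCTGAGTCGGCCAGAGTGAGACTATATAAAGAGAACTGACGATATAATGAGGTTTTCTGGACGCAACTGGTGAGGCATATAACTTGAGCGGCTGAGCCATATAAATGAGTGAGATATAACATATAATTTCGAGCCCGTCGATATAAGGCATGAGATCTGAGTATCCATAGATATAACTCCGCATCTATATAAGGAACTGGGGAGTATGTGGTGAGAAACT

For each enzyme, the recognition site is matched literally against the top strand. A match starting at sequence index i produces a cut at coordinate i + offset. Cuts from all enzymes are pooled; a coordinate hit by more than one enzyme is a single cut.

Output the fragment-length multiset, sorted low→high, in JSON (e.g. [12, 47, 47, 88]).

[1,3,3,4,4,5,6,7,7,8,9,10,10,10,11,13,14,16,18,19,20,23,28]

Per-enzyme occurrences:
  LmaIV (TGAG, off=3): starts [10, 16, 21, 31, 45, 76, 99, 113, 121, 134, 138, 179, 186, 240] → cuts [13, 19, 24, 34, 48, 79, 102, 116, 124, 137, 141, 182, 189, 243]
  WciII (ATATAA, off=0): starts [52, 70, 105, 127, 142, 149, 169, 199, 215] → cuts [52, 70, 105, 127, 142, 149, 169, 199, 215]

Pooled cuts: [13, 19, 24, 34, 48, 52, 70, 79, 102, 105, 116, 124, 127, 137, 141, 142, 149, 169, 182, 189, 199, 215, 243]

Fragments:
  13→19: 6 bp
  19→24: 5 bp
  24→34: 10 bp
  34→48: 14 bp
  48→52: 4 bp
  52→70: 18 bp
  70→79: 9 bp
  79→102: 23 bp
  102→105: 3 bp
  105→116: 11 bp
  116→124: 8 bp
  124→127: 3 bp
  127→137: 10 bp
  137→141: 4 bp
  141→142: 1 bp
  142→149: 7 bp
  149→169: 20 bp
  169→182: 13 bp
  182→189: 7 bp
  189→199: 10 bp
  199→215: 16 bp
  215→243: 28 bp
  243→13 (wrap): 249-243+13 = 19 bp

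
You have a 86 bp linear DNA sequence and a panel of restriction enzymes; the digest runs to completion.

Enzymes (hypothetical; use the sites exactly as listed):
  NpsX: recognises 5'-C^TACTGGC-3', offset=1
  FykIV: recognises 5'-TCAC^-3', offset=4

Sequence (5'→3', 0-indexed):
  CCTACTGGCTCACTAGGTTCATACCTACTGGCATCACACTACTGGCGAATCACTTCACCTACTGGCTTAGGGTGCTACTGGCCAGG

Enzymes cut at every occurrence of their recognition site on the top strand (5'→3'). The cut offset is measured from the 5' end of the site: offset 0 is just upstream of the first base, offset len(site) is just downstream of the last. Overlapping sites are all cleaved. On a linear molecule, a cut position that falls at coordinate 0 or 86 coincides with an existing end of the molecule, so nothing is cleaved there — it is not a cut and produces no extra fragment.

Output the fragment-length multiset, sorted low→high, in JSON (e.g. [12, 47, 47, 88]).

[1,2,2,5,11,11,12,12,14,16]

Per-enzyme occurrences:
  NpsX (CTACTGGC, off=1): starts [1, 24, 38, 58, 74] → cuts [2, 25, 39, 59, 75]
  FykIV (TCAC, off=4): starts [9, 33, 49, 54] → cuts [13, 37, 53, 58]

All cut coordinates (distinct, sorted): [2, 13, 25, 37, 39, 53, 58, 59, 75]

Fragments:
  [0,2): 2 bp
  [2,13): 11 bp
  [13,25): 12 bp
  [25,37): 12 bp
  [37,39): 2 bp
  [39,53): 14 bp
  [53,58): 5 bp
  [58,59): 1 bp
  [59,75): 16 bp
  [75,86): 11 bp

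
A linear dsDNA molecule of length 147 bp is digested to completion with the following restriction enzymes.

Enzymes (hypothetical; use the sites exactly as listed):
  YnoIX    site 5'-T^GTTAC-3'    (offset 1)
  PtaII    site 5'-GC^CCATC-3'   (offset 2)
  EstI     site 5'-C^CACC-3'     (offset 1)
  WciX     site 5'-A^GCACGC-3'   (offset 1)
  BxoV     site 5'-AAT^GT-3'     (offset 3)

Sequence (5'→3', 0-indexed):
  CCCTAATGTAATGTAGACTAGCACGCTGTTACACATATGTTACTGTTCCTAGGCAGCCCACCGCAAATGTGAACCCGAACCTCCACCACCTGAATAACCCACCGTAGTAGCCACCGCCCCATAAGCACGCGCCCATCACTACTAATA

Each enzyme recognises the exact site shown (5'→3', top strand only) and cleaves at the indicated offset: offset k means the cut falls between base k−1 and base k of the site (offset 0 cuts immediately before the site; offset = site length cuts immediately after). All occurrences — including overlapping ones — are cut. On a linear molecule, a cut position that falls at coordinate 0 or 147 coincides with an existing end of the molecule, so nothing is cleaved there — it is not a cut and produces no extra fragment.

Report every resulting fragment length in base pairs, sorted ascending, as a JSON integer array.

[3,5,7,7,8,8,10,11,12,13,13,15,15,20]

Scan for sites:
  YnoIX (TGTTAC, off=1): starts [26, 37] → cuts [27, 38]
  PtaII (GCCCATC, off=2): starts [130] → cuts [132]
  EstI (CCACC, off=1): starts [57, 82, 85, 98, 110] → cuts [58, 83, 86, 99, 111]
  WciX (AGCACGC, off=1): starts [19, 123] → cuts [20, 124]
  BxoV (AATGT, off=3): starts [4, 9, 65] → cuts [7, 12, 68]

Pooled cuts: [7, 12, 20, 27, 38, 58, 68, 83, 86, 99, 111, 124, 132]

Fragment lengths:
  [0,7): 7 bp
  [7,12): 5 bp
  [12,20): 8 bp
  [20,27): 7 bp
  [27,38): 11 bp
  [38,58): 20 bp
  [58,68): 10 bp
  [68,83): 15 bp
  [83,86): 3 bp
  [86,99): 13 bp
  [99,111): 12 bp
  [111,124): 13 bp
  [124,132): 8 bp
  [132,147): 15 bp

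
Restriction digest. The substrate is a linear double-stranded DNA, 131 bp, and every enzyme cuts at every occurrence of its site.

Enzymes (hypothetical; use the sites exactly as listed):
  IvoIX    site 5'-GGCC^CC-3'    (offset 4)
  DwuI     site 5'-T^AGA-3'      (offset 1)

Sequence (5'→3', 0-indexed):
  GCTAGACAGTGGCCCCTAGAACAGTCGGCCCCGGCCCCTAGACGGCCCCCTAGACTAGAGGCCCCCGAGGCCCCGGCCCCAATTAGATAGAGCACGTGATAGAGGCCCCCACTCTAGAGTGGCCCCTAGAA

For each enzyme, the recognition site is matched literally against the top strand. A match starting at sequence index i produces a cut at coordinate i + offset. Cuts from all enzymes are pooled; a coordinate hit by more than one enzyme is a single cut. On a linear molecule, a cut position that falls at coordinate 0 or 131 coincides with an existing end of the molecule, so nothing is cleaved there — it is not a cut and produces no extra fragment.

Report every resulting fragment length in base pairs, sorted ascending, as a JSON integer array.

[3,3,3,3,4,4,4,5,6,6,6,7,7,8,8,9,9,11,12,13]

Per-enzyme occurrences:
  IvoIX GGCCCC/4: at [10, 26, 32, 43, 59, 68, 74, 103, 120] ⇒ [14, 30, 36, 47, 63, 72, 78, 107, 124]
  DwuI TAGA/1: at [2, 16, 38, 50, 55, 83, 87, 99, 114, 126] ⇒ [3, 17, 39, 51, 56, 84, 88, 100, 115, 127]

All cut coordinates (distinct, sorted): [3, 14, 17, 30, 36, 39, 47, 51, 56, 63, 72, 78, 84, 88, 100, 107, 115, 124, 127]

Fragment lengths:
  [0,3): 3 bp
  [3,14): 11 bp
  [14,17): 3 bp
  [17,30): 13 bp
  [30,36): 6 bp
  [36,39): 3 bp
  [39,47): 8 bp
  [47,51): 4 bp
  [51,56): 5 bp
  [56,63): 7 bp
  [63,72): 9 bp
  [72,78): 6 bp
  [78,84): 6 bp
  [84,88): 4 bp
  [88,100): 12 bp
  [100,107): 7 bp
  [107,115): 8 bp
  [115,124): 9 bp
  [124,127): 3 bp
  [127,131): 4 bp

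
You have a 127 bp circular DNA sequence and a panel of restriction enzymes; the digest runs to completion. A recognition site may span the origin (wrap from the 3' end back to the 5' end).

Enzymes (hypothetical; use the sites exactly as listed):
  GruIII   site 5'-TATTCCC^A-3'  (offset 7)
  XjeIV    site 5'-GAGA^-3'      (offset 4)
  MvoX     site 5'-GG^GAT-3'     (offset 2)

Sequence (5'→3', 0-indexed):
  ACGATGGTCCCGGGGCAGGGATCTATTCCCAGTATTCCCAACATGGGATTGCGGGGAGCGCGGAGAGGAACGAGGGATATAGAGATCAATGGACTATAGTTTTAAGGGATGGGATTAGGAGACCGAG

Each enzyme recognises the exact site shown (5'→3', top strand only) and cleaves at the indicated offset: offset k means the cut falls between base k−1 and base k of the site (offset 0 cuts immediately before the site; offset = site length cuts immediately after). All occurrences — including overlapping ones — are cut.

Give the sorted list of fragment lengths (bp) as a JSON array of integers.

Per-enzyme occurrences:
  GruIII (TATTCCCA, off=7): starts [23, 32] → cuts [30, 39]
  XjeIV (GAGA, off=4): starts [62, 81, 118, 124] → cuts [1, 66, 85, 122]
  MvoX (GGGAT, off=2): starts [17, 44, 73, 105, 110] → cuts [19, 46, 75, 107, 112]

All cut coordinates (distinct, sorted): [1, 19, 30, 39, 46, 66, 75, 85, 107, 112, 122]

Fragment lengths:
  1→19: 18 bp
  19→30: 11 bp
  30→39: 9 bp
  39→46: 7 bp
  46→66: 20 bp
  66→75: 9 bp
  75→85: 10 bp
  85→107: 22 bp
  107→112: 5 bp
  112→122: 10 bp
  122→1 (wrap): 127-122+1 = 6 bp

[5,6,7,9,9,10,10,11,18,20,22]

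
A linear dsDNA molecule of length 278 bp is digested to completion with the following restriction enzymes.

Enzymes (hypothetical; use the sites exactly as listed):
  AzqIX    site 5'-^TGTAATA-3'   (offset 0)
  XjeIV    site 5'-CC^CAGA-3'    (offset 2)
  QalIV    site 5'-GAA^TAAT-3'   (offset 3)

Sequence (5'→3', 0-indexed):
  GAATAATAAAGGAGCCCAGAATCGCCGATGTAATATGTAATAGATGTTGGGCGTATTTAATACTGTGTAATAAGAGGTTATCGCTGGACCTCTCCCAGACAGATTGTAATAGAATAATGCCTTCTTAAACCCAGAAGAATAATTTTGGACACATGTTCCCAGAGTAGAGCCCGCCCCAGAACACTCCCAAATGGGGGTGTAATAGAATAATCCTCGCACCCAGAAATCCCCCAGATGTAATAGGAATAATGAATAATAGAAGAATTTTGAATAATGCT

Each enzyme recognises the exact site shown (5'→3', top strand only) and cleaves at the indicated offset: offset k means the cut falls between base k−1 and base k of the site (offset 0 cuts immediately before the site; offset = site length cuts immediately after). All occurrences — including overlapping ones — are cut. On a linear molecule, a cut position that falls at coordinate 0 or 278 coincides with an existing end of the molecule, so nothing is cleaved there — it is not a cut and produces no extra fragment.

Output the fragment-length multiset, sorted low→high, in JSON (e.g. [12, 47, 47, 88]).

[3,4,7,7,7,8,9,10,10,11,11,12,13,13,17,17,18,20,21,30,30]

Site scan:
  AzqIX (TGTAATA, off=0): starts [28, 35, 65, 104, 197, 235] → cuts [28, 35, 65, 104, 197, 235]
  XjeIV (CCCAGA, off=2): starts [14, 93, 129, 157, 174, 218, 229] → cuts [16, 95, 131, 159, 176, 220, 231]
  QalIV (GAATAAT, off=3): starts [0, 111, 136, 204, 243, 250, 268] → cuts [3, 114, 139, 207, 246, 253, 271]

Pooled cuts: [3, 16, 28, 35, 65, 95, 104, 114, 131, 139, 159, 176, 197, 207, 220, 231, 235, 246, 253, 271]

Fragment lengths:
  [0,3): 3 bp
  [3,16): 13 bp
  [16,28): 12 bp
  [28,35): 7 bp
  [35,65): 30 bp
  [65,95): 30 bp
  [95,104): 9 bp
  [104,114): 10 bp
  [114,131): 17 bp
  [131,139): 8 bp
  [139,159): 20 bp
  [159,176): 17 bp
  [176,197): 21 bp
  [197,207): 10 bp
  [207,220): 13 bp
  [220,231): 11 bp
  [231,235): 4 bp
  [235,246): 11 bp
  [246,253): 7 bp
  [253,271): 18 bp
  [271,278): 7 bp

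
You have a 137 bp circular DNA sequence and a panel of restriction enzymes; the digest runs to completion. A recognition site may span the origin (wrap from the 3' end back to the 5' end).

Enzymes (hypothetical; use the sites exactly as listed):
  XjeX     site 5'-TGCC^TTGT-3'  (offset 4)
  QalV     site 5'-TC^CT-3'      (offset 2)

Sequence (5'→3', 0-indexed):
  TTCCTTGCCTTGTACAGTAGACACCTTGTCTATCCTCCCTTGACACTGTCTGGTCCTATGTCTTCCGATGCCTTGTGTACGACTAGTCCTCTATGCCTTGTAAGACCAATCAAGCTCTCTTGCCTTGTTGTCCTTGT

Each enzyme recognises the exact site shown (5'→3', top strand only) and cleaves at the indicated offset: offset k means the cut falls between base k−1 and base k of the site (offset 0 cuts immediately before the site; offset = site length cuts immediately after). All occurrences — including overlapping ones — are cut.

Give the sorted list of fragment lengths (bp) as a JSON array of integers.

[6,8,8,9,16,17,21,25,27]

Scan for sites:
  XjeX TGCCTTGT/4: at [5, 68, 93, 120] ⇒ [9, 72, 97, 124]
  QalV TCCT/2: at [1, 32, 53, 86, 130] ⇒ [3, 34, 55, 88, 132]

All cut coordinates (distinct, sorted): [3, 9, 34, 55, 72, 88, 97, 124, 132]

Fragments:
  3→9: 6 bp
  9→34: 25 bp
  34→55: 21 bp
  55→72: 17 bp
  72→88: 16 bp
  88→97: 9 bp
  97→124: 27 bp
  124→132: 8 bp
  132→3 (wrap): 137-132+3 = 8 bp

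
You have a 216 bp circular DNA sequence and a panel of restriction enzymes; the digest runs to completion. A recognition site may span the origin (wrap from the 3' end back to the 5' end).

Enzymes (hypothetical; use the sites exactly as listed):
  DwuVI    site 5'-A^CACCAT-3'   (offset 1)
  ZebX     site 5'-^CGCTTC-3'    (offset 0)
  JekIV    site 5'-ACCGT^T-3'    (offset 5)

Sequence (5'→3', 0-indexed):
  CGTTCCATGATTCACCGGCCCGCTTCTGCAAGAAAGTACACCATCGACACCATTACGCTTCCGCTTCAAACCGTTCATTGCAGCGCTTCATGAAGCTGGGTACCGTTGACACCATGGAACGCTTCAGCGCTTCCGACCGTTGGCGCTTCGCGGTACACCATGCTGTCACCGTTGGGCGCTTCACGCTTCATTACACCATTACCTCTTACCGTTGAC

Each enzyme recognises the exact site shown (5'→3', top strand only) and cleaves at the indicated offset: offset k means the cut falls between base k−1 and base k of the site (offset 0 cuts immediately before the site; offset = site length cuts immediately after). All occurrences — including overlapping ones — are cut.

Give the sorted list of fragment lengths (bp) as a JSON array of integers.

Scan for sites:
  DwuVI ACACCAT/1: at [37, 46, 108, 154, 192] ⇒ [38, 47, 109, 155, 193]
  ZebX CGCTTC/0: at [20, 55, 61, 83, 119, 127, 143, 176, 183] ⇒ [20, 55, 61, 83, 119, 127, 143, 176, 183]
  JekIV ACCGTT/5: at [69, 101, 135, 167, 207, 214] ⇒ [3, 74, 106, 140, 172, 212]

Pooled cuts: [3, 20, 38, 47, 55, 61, 74, 83, 106, 109, 119, 127, 140, 143, 155, 172, 176, 183, 193, 212]

Fragments:
  3→20: 17 bp
  20→38: 18 bp
  38→47: 9 bp
  47→55: 8 bp
  55→61: 6 bp
  61→74: 13 bp
  74→83: 9 bp
  83→106: 23 bp
  106→109: 3 bp
  109→119: 10 bp
  119→127: 8 bp
  127→140: 13 bp
  140→143: 3 bp
  143→155: 12 bp
  155→172: 17 bp
  172→176: 4 bp
  176→183: 7 bp
  183→193: 10 bp
  193→212: 19 bp
  212→3 (wrap): 216-212+3 = 7 bp

[3,3,4,6,7,7,8,8,9,9,10,10,12,13,13,17,17,18,19,23]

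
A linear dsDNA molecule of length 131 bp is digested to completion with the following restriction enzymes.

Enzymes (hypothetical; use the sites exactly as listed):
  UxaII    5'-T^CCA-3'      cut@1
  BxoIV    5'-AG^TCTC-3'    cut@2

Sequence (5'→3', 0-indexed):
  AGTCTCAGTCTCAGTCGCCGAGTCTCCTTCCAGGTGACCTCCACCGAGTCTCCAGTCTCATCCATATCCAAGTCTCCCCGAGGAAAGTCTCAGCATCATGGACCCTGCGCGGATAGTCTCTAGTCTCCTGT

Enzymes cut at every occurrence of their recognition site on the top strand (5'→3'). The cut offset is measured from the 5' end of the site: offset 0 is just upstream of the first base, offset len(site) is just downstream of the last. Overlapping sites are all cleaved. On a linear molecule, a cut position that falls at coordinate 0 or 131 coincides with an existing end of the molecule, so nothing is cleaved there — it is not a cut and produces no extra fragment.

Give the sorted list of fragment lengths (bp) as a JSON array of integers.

Scan for sites:
  UxaII (TCCA, off=1): starts [28, 39, 50, 60, 66] → cuts [29, 40, 51, 61, 67]
  BxoIV (AGTCTC, off=2): starts [0, 6, 20, 46, 53, 70, 85, 114, 121] → cuts [2, 8, 22, 48, 55, 72, 87, 116, 123]

Pooled cuts: [2, 8, 22, 29, 40, 48, 51, 55, 61, 67, 72, 87, 116, 123]

Fragment lengths:
  [0,2): 2 bp
  [2,8): 6 bp
  [8,22): 14 bp
  [22,29): 7 bp
  [29,40): 11 bp
  [40,48): 8 bp
  [48,51): 3 bp
  [51,55): 4 bp
  [55,61): 6 bp
  [61,67): 6 bp
  [67,72): 5 bp
  [72,87): 15 bp
  [87,116): 29 bp
  [116,123): 7 bp
  [123,131): 8 bp

[2,3,4,5,6,6,6,7,7,8,8,11,14,15,29]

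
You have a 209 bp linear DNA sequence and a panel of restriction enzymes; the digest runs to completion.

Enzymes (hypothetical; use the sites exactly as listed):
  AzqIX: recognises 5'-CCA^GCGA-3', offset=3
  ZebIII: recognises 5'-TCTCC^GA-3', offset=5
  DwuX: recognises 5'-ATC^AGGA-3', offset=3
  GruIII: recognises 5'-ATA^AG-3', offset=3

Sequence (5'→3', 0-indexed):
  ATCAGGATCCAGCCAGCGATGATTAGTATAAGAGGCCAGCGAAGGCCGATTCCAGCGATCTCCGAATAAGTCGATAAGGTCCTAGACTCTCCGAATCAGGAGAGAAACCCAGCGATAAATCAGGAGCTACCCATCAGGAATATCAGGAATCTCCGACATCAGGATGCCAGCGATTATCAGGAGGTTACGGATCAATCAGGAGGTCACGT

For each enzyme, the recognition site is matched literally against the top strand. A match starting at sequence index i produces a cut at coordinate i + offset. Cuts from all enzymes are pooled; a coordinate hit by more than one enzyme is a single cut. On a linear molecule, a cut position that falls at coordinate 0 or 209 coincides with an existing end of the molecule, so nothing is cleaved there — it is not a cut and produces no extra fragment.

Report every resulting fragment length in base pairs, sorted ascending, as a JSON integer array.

[3,5,5,6,8,8,9,9,9,9,10,10,12,12,14,14,15,16,16,19]

Site scan:
  AzqIX (CCAGCGA, off=3): starts [12, 35, 51, 108, 166] → cuts [15, 38, 54, 111, 169]
  ZebIII (TCTCCGA, off=5): starts [58, 87, 149] → cuts [63, 92, 154]
  DwuX (ATCAGGA, off=3): starts [0, 94, 118, 132, 141, 157, 175, 194] → cuts [3, 97, 121, 135, 144, 160, 178, 197]
  GruIII (ATAAG, off=3): starts [27, 65, 73] → cuts [30, 68, 76]

All cut coordinates (distinct, sorted): [3, 15, 30, 38, 54, 63, 68, 76, 92, 97, 111, 121, 135, 144, 154, 160, 169, 178, 197]

Fragments:
  [0,3): 3 bp
  [3,15): 12 bp
  [15,30): 15 bp
  [30,38): 8 bp
  [38,54): 16 bp
  [54,63): 9 bp
  [63,68): 5 bp
  [68,76): 8 bp
  [76,92): 16 bp
  [92,97): 5 bp
  [97,111): 14 bp
  [111,121): 10 bp
  [121,135): 14 bp
  [135,144): 9 bp
  [144,154): 10 bp
  [154,160): 6 bp
  [160,169): 9 bp
  [169,178): 9 bp
  [178,197): 19 bp
  [197,209): 12 bp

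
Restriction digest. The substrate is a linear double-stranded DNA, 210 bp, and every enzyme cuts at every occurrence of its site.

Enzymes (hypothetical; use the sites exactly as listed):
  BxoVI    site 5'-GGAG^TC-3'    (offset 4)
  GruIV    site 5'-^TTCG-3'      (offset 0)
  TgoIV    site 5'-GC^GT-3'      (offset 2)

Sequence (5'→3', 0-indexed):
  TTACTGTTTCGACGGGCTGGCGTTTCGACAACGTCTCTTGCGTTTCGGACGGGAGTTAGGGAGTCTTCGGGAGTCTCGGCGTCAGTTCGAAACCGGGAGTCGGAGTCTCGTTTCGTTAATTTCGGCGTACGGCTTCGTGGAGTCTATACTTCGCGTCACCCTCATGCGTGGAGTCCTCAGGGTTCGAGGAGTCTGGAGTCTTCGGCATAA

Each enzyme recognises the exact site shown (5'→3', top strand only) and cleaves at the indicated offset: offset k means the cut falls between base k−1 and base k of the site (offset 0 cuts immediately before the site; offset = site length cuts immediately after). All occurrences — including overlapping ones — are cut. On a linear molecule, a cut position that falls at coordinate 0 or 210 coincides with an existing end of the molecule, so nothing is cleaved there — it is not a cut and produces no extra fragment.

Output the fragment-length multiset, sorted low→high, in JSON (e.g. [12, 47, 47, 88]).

[2,2,2,2,5,5,6,6,6,6,7,7,7,7,7,8,9,9,9,9,10,13,14,14,18,20]

Per-enzyme occurrences:
  BxoVI GGAGTC/4: at [59, 69, 95, 101, 138, 169, 187, 194] ⇒ [63, 73, 99, 105, 142, 173, 191, 198]
  GruIV TTCG/0: at [7, 23, 43, 65, 85, 111, 120, 133, 149, 182, 200] ⇒ [7, 23, 43, 65, 85, 111, 120, 133, 149, 182, 200]
  TgoIV GCGT/2: at [19, 39, 78, 124, 152, 165] ⇒ [21, 41, 80, 126, 154, 167]

Pooled cuts: [7, 21, 23, 41, 43, 63, 65, 73, 80, 85, 99, 105, 111, 120, 126, 133, 142, 149, 154, 167, 173, 182, 191, 198, 200]

Fragments:
  [0,7): 7 bp
  [7,21): 14 bp
  [21,23): 2 bp
  [23,41): 18 bp
  [41,43): 2 bp
  [43,63): 20 bp
  [63,65): 2 bp
  [65,73): 8 bp
  [73,80): 7 bp
  [80,85): 5 bp
  [85,99): 14 bp
  [99,105): 6 bp
  [105,111): 6 bp
  [111,120): 9 bp
  [120,126): 6 bp
  [126,133): 7 bp
  [133,142): 9 bp
  [142,149): 7 bp
  [149,154): 5 bp
  [154,167): 13 bp
  [167,173): 6 bp
  [173,182): 9 bp
  [182,191): 9 bp
  [191,198): 7 bp
  [198,200): 2 bp
  [200,210): 10 bp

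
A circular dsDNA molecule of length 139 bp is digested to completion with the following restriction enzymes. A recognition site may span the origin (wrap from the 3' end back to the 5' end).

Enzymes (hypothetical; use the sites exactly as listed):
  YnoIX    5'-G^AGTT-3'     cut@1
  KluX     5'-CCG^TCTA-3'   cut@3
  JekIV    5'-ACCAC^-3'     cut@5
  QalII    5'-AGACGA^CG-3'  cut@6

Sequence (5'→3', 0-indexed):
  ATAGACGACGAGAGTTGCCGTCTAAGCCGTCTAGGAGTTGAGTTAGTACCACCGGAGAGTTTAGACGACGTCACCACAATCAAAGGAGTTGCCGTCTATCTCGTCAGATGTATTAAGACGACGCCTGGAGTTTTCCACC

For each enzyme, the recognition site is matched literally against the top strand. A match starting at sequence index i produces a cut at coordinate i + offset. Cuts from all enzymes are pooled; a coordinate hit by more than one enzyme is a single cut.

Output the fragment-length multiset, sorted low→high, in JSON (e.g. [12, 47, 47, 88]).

Scan for sites:
  YnoIX GAGTT/1: at [11, 34, 39, 56, 85, 127] ⇒ [12, 35, 40, 57, 86, 128]
  KluX CCGTCTA/3: at [17, 26, 91] ⇒ [20, 29, 94]
  JekIV ACCAC/5: at [47, 72] ⇒ [52, 77]
  QalII AGACGACG/6: at [2, 62, 115] ⇒ [8, 68, 121]

Pooled cuts: [8, 12, 20, 29, 35, 40, 52, 57, 68, 77, 86, 94, 121, 128]

Fragments:
  8→12: 4 bp
  12→20: 8 bp
  20→29: 9 bp
  29→35: 6 bp
  35→40: 5 bp
  40→52: 12 bp
  52→57: 5 bp
  57→68: 11 bp
  68→77: 9 bp
  77→86: 9 bp
  86→94: 8 bp
  94→121: 27 bp
  121→128: 7 bp
  128→8 (wrap): 139-128+8 = 19 bp

[4,5,5,6,7,8,8,9,9,9,11,12,19,27]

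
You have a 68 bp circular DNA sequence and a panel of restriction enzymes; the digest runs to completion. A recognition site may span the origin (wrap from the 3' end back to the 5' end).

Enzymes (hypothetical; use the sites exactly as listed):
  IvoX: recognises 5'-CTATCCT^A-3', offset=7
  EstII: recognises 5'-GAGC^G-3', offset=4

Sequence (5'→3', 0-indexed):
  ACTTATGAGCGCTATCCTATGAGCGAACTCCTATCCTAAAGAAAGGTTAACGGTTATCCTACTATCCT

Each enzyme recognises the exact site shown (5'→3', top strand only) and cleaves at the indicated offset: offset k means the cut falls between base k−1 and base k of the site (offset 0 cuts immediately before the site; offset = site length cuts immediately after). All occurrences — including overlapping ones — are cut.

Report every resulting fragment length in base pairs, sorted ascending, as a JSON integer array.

Per-enzyme occurrences:
  IvoX (CTATCCTA, off=7): starts [11, 30, 61] → cuts [0, 18, 37]
  EstII (GAGCG, off=4): starts [6, 20] → cuts [10, 24]

All cut coordinates (distinct, sorted): [0, 10, 18, 24, 37]

Fragment lengths:
  0→10: 10 bp
  10→18: 8 bp
  18→24: 6 bp
  24→37: 13 bp
  37→0 (wrap): 68-37+0 = 31 bp

[6,8,10,13,31]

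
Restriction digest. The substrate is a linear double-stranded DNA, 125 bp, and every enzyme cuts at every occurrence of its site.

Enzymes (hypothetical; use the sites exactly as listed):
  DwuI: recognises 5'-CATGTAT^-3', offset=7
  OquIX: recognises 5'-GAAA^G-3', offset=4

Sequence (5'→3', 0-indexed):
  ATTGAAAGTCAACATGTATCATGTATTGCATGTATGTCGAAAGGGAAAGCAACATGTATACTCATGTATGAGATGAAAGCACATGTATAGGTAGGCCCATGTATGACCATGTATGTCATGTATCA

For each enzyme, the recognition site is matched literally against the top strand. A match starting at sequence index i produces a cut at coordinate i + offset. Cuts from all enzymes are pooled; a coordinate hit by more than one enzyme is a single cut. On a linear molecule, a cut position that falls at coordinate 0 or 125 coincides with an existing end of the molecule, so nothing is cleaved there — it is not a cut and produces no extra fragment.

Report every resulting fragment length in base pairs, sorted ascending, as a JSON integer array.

[2,6,7,7,7,9,9,9,10,10,10,11,12,16]

Site scan:
  DwuI CATGTAT/7: at [12, 19, 28, 52, 62, 81, 97, 107, 116] ⇒ [19, 26, 35, 59, 69, 88, 104, 114, 123]
  OquIX GAAAG/4: at [3, 38, 44, 74] ⇒ [7, 42, 48, 78]

Pooled cuts: [7, 19, 26, 35, 42, 48, 59, 69, 78, 88, 104, 114, 123]

Fragment lengths:
  [0,7): 7 bp
  [7,19): 12 bp
  [19,26): 7 bp
  [26,35): 9 bp
  [35,42): 7 bp
  [42,48): 6 bp
  [48,59): 11 bp
  [59,69): 10 bp
  [69,78): 9 bp
  [78,88): 10 bp
  [88,104): 16 bp
  [104,114): 10 bp
  [114,123): 9 bp
  [123,125): 2 bp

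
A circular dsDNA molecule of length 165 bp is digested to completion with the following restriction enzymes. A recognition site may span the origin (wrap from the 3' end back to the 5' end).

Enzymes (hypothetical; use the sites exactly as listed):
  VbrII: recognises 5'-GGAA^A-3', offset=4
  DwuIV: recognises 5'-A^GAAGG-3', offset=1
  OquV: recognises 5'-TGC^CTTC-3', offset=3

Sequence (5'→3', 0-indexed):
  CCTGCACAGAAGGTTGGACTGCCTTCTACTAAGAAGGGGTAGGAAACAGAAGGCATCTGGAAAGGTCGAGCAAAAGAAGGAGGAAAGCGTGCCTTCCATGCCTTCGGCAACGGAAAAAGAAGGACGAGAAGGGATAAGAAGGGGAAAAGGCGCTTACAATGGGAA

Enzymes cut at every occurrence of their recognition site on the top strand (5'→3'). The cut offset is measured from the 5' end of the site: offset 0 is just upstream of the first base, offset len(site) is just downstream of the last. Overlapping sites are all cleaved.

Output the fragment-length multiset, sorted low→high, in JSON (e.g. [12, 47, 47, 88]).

[3,3,7,9,9,9,10,10,10,13,13,14,14,14,27]

Site scan:
  VbrII (GGAAA, off=4): starts [41, 58, 81, 111, 142] → cuts [45, 62, 85, 115, 146]
  DwuIV (AGAAGG, off=1): starts [7, 31, 47, 74, 117, 126, 136] → cuts [8, 32, 48, 75, 118, 127, 137]
  OquV (TGCCTTC, off=3): starts [19, 89, 98] → cuts [22, 92, 101]

All cut coordinates (distinct, sorted): [8, 22, 32, 45, 48, 62, 75, 85, 92, 101, 115, 118, 127, 137, 146]

Fragments:
  8→22: 14 bp
  22→32: 10 bp
  32→45: 13 bp
  45→48: 3 bp
  48→62: 14 bp
  62→75: 13 bp
  75→85: 10 bp
  85→92: 7 bp
  92→101: 9 bp
  101→115: 14 bp
  115→118: 3 bp
  118→127: 9 bp
  127→137: 10 bp
  137→146: 9 bp
  146→8 (wrap): 165-146+8 = 27 bp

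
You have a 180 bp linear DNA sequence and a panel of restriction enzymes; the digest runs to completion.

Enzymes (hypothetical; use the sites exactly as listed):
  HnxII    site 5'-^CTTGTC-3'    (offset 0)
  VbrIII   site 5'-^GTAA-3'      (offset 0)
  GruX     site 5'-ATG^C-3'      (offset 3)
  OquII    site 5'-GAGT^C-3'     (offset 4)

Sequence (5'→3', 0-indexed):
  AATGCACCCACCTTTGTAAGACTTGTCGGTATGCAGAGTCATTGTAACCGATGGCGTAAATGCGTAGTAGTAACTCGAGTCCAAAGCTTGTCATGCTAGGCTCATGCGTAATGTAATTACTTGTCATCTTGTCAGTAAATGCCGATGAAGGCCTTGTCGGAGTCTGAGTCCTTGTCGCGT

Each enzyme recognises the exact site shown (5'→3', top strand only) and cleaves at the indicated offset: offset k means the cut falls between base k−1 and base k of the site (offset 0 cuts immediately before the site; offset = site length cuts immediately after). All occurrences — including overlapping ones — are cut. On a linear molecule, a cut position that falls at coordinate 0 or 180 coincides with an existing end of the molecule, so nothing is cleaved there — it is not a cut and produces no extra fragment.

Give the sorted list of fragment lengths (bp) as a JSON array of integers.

Per-enzyme occurrences:
  HnxII (CTTGTC, off=0): starts [21, 86, 119, 127, 152, 170] → cuts [21, 86, 119, 127, 152, 170]
  VbrIII (GTAA, off=0): starts [15, 43, 55, 69, 107, 112, 134] → cuts [15, 43, 55, 69, 107, 112, 134]
  GruX (ATGC, off=3): starts [1, 30, 59, 92, 103, 138] → cuts [4, 33, 62, 95, 106, 141]
  OquII (GAGTC, off=4): starts [35, 76, 159, 165] → cuts [39, 80, 163, 169]

All cut coordinates (distinct, sorted): [4, 15, 21, 33, 39, 43, 55, 62, 69, 80, 86, 95, 106, 107, 112, 119, 127, 134, 141, 152, 163, 169, 170]

Fragment lengths:
  [0,4): 4 bp
  [4,15): 11 bp
  [15,21): 6 bp
  [21,33): 12 bp
  [33,39): 6 bp
  [39,43): 4 bp
  [43,55): 12 bp
  [55,62): 7 bp
  [62,69): 7 bp
  [69,80): 11 bp
  [80,86): 6 bp
  [86,95): 9 bp
  [95,106): 11 bp
  [106,107): 1 bp
  [107,112): 5 bp
  [112,119): 7 bp
  [119,127): 8 bp
  [127,134): 7 bp
  [134,141): 7 bp
  [141,152): 11 bp
  [152,163): 11 bp
  [163,169): 6 bp
  [169,170): 1 bp
  [170,180): 10 bp

[1,1,4,4,5,6,6,6,6,7,7,7,7,7,8,9,10,11,11,11,11,11,12,12]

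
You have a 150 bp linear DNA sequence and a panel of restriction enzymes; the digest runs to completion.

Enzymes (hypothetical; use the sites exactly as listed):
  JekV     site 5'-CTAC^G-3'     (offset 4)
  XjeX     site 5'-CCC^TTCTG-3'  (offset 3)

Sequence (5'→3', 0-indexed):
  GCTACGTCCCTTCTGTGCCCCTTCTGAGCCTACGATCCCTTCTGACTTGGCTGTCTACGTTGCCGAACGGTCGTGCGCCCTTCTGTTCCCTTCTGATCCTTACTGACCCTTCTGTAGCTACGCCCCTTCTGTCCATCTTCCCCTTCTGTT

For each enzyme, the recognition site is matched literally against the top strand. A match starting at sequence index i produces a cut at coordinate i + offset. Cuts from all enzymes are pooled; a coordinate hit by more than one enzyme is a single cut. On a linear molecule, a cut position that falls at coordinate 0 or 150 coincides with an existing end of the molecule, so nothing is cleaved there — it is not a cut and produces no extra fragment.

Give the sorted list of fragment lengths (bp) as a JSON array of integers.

Per-enzyme occurrences:
  JekV CTACG/4: at [1, 29, 54, 117] ⇒ [5, 33, 58, 121]
  XjeX CCCTTCTG/3: at [7, 18, 36, 77, 87, 106, 123, 140] ⇒ [10, 21, 39, 80, 90, 109, 126, 143]

Pooled cuts: [5, 10, 21, 33, 39, 58, 80, 90, 109, 121, 126, 143]

Fragments:
  [0,5): 5 bp
  [5,10): 5 bp
  [10,21): 11 bp
  [21,33): 12 bp
  [33,39): 6 bp
  [39,58): 19 bp
  [58,80): 22 bp
  [80,90): 10 bp
  [90,109): 19 bp
  [109,121): 12 bp
  [121,126): 5 bp
  [126,143): 17 bp
  [143,150): 7 bp

[5,5,5,6,7,10,11,12,12,17,19,19,22]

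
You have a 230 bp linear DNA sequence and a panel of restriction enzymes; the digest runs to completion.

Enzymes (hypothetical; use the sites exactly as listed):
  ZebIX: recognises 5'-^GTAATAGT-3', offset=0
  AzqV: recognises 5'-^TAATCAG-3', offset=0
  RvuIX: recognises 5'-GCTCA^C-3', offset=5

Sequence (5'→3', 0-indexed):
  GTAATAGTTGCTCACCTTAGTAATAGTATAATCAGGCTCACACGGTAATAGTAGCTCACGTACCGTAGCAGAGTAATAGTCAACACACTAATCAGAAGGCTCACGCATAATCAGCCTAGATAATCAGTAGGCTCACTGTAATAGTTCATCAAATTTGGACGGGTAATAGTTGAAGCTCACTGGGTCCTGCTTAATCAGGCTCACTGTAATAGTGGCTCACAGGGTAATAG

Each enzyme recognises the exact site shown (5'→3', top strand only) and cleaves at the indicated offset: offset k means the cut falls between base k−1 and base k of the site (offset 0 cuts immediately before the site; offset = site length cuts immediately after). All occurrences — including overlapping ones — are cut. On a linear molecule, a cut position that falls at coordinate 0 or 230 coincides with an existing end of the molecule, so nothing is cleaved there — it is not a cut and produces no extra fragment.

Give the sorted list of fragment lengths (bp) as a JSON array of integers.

Site scan:
  ZebIX GTAATAGT/0: at [0, 19, 44, 72, 137, 162, 205] ⇒ [19, 44, 72, 137, 162, 205] (position 0 is a terminus of the linear molecule — no cut)
  AzqV TAATCAG/0: at [28, 88, 107, 120, 191] ⇒ [28, 88, 107, 120, 191]
  RvuIX GCTCAC/5: at [9, 35, 53, 98, 130, 174, 198, 214] ⇒ [14, 40, 58, 103, 135, 179, 203, 219]

Pooled cuts: [14, 19, 28, 40, 44, 58, 72, 88, 103, 107, 120, 135, 137, 162, 179, 191, 203, 205, 219]

Fragments:
  [0,14): 14 bp
  [14,19): 5 bp
  [19,28): 9 bp
  [28,40): 12 bp
  [40,44): 4 bp
  [44,58): 14 bp
  [58,72): 14 bp
  [72,88): 16 bp
  [88,103): 15 bp
  [103,107): 4 bp
  [107,120): 13 bp
  [120,135): 15 bp
  [135,137): 2 bp
  [137,162): 25 bp
  [162,179): 17 bp
  [179,191): 12 bp
  [191,203): 12 bp
  [203,205): 2 bp
  [205,219): 14 bp
  [219,230): 11 bp

[2,2,4,4,5,9,11,12,12,12,13,14,14,14,14,15,15,16,17,25]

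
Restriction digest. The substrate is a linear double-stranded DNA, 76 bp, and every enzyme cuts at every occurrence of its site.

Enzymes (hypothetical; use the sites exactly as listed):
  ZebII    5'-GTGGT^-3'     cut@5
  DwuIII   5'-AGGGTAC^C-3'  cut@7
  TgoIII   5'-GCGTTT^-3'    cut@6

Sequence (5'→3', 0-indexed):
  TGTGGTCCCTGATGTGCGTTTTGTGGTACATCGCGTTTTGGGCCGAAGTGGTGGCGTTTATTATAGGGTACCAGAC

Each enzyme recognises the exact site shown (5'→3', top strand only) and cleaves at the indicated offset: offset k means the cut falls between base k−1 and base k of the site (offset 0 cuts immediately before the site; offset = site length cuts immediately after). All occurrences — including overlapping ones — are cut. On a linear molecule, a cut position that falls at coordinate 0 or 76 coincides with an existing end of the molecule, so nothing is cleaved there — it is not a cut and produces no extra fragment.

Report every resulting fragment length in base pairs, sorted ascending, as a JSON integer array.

[5,6,6,7,11,12,14,15]

Scan for sites:
  ZebII GTGGT/5: at [1, 22, 47] ⇒ [6, 27, 52]
  DwuIII AGGGTACC/7: at [64] ⇒ [71]
  TgoIII GCGTTT/6: at [15, 32, 53] ⇒ [21, 38, 59]

Pooled cuts: [6, 21, 27, 38, 52, 59, 71]

Fragment lengths:
  [0,6): 6 bp
  [6,21): 15 bp
  [21,27): 6 bp
  [27,38): 11 bp
  [38,52): 14 bp
  [52,59): 7 bp
  [59,71): 12 bp
  [71,76): 5 bp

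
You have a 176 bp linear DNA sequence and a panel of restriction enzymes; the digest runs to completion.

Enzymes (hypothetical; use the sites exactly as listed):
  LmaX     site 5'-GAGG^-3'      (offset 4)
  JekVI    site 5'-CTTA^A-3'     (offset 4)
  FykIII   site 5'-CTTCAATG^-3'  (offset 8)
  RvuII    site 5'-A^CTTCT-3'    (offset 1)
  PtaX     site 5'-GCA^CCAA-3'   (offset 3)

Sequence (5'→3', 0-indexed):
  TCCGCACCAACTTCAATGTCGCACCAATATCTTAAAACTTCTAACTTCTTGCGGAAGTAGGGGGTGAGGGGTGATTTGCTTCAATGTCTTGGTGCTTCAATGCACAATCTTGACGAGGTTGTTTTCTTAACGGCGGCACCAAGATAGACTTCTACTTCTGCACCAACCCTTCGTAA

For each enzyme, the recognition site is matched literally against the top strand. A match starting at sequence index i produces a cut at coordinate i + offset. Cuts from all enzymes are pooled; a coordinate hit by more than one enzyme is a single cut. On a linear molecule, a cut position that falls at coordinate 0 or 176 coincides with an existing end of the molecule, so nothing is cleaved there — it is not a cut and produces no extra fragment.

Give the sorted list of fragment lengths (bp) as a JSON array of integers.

[3,5,6,6,7,8,9,10,11,11,12,14,16,16,17,25]

Site scan:
  LmaX GAGG/4: at [65, 114] ⇒ [69, 118]
  JekVI CTTAA/4: at [30, 125] ⇒ [34, 129]
  FykIII CTTCAATG/8: at [10, 78, 94] ⇒ [18, 86, 102]
  RvuII ACTTCT/1: at [36, 43, 147, 153] ⇒ [37, 44, 148, 154]
  PtaX GCACCAA/3: at [3, 20, 135, 159] ⇒ [6, 23, 138, 162]

All cut coordinates (distinct, sorted): [6, 18, 23, 34, 37, 44, 69, 86, 102, 118, 129, 138, 148, 154, 162]

Fragments:
  [0,6): 6 bp
  [6,18): 12 bp
  [18,23): 5 bp
  [23,34): 11 bp
  [34,37): 3 bp
  [37,44): 7 bp
  [44,69): 25 bp
  [69,86): 17 bp
  [86,102): 16 bp
  [102,118): 16 bp
  [118,129): 11 bp
  [129,138): 9 bp
  [138,148): 10 bp
  [148,154): 6 bp
  [154,162): 8 bp
  [162,176): 14 bp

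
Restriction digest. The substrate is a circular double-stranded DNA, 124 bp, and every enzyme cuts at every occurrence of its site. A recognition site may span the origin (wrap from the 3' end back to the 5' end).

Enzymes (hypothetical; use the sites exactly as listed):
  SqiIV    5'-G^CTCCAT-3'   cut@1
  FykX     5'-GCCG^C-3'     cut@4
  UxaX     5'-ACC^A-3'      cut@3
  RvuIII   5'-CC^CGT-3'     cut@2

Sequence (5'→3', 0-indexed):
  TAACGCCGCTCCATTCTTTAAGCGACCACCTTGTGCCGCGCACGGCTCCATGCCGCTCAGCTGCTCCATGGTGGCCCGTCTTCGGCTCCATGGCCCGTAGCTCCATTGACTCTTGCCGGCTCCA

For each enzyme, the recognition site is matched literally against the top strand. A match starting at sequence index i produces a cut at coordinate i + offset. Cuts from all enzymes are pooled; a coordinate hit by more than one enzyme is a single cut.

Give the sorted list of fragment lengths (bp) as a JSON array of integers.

[5,7,8,9,10,10,11,13,13,19,19]

Site scan:
  SqiIV (GCTCCAT, off=1): starts [7, 44, 62, 84, 99, 118] → cuts [8, 45, 63, 85, 100, 119]
  FykX (GCCGC, off=4): starts [4, 34, 51] → cuts [8, 38, 55]
  UxaX (ACCA, off=3): starts [24] → cuts [27]
  RvuIII (CCCGT, off=2): starts [74, 93] → cuts [76, 95]

Pooled cuts: [8, 27, 38, 45, 55, 63, 76, 85, 95, 100, 119]

Fragment lengths:
  8→27: 19 bp
  27→38: 11 bp
  38→45: 7 bp
  45→55: 10 bp
  55→63: 8 bp
  63→76: 13 bp
  76→85: 9 bp
  85→95: 10 bp
  95→100: 5 bp
  100→119: 19 bp
  119→8 (wrap): 124-119+8 = 13 bp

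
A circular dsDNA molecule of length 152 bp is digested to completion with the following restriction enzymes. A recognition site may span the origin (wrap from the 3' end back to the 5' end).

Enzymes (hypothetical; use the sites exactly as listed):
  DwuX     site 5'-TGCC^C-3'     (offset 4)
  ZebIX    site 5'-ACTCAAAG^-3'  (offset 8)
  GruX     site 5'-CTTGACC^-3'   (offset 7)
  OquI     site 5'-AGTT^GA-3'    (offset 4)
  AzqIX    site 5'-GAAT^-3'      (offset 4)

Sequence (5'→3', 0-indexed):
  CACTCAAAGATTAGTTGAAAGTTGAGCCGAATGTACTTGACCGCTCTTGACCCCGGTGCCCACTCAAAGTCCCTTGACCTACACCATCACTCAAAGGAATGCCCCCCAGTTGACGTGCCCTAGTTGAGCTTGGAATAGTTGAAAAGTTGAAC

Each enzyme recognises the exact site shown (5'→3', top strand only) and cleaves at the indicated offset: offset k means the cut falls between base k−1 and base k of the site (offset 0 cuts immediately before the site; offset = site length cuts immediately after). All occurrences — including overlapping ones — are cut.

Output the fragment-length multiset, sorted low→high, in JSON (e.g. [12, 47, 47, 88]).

Per-enzyme occurrences:
  DwuX TGCCC/4: at [56, 99, 115] ⇒ [60, 103, 119]
  ZebIX ACTCAAAG/8: at [1, 61, 88] ⇒ [9, 69, 96]
  GruX CTTGACC/7: at [35, 45, 72] ⇒ [42, 52, 79]
  OquI AGTTGA/4: at [12, 19, 107, 121, 136, 144] ⇒ [16, 23, 111, 125, 140, 148]
  AzqIX GAAT/4: at [28, 96, 132] ⇒ [32, 100, 136]

Pooled cuts: [9, 16, 23, 32, 42, 52, 60, 69, 79, 96, 100, 103, 111, 119, 125, 136, 140, 148]

Fragments:
  9→16: 7 bp
  16→23: 7 bp
  23→32: 9 bp
  32→42: 10 bp
  42→52: 10 bp
  52→60: 8 bp
  60→69: 9 bp
  69→79: 10 bp
  79→96: 17 bp
  96→100: 4 bp
  100→103: 3 bp
  103→111: 8 bp
  111→119: 8 bp
  119→125: 6 bp
  125→136: 11 bp
  136→140: 4 bp
  140→148: 8 bp
  148→9 (wrap): 152-148+9 = 13 bp

[3,4,4,6,7,7,8,8,8,8,9,9,10,10,10,11,13,17]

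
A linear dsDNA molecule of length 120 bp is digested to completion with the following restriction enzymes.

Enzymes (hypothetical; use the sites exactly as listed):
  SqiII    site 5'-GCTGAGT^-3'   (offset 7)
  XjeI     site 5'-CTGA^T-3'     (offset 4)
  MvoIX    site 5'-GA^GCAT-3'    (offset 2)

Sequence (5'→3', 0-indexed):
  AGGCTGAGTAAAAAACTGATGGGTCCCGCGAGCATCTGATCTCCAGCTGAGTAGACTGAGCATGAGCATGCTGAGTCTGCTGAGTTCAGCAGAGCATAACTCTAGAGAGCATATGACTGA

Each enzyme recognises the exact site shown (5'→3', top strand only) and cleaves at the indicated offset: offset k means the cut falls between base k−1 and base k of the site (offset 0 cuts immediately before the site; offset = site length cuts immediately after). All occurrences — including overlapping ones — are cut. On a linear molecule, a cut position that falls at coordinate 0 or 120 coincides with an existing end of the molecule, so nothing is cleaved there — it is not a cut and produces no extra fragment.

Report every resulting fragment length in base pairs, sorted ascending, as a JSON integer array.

[6,7,8,8,9,9,10,11,12,12,13,15]

Site scan:
  SqiII GCTGAGT/7: at [2, 45, 69, 78] ⇒ [9, 52, 76, 85]
  XjeI CTGAT/4: at [15, 35] ⇒ [19, 39]
  MvoIX GAGCAT/2: at [29, 57, 63, 91, 106] ⇒ [31, 59, 65, 93, 108]

Pooled cuts: [9, 19, 31, 39, 52, 59, 65, 76, 85, 93, 108]

Fragment lengths:
  [0,9): 9 bp
  [9,19): 10 bp
  [19,31): 12 bp
  [31,39): 8 bp
  [39,52): 13 bp
  [52,59): 7 bp
  [59,65): 6 bp
  [65,76): 11 bp
  [76,85): 9 bp
  [85,93): 8 bp
  [93,108): 15 bp
  [108,120): 12 bp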